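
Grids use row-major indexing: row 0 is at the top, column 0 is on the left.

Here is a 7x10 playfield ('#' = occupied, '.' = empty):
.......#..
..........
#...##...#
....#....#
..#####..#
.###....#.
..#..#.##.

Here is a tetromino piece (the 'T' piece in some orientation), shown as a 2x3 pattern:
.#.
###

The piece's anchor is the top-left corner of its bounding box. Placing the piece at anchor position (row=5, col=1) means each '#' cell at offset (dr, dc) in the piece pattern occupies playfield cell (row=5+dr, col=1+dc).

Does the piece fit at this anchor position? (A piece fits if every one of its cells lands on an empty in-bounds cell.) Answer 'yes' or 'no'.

Answer: no

Derivation:
Check each piece cell at anchor (5, 1):
  offset (0,1) -> (5,2): occupied ('#') -> FAIL
  offset (1,0) -> (6,1): empty -> OK
  offset (1,1) -> (6,2): occupied ('#') -> FAIL
  offset (1,2) -> (6,3): empty -> OK
All cells valid: no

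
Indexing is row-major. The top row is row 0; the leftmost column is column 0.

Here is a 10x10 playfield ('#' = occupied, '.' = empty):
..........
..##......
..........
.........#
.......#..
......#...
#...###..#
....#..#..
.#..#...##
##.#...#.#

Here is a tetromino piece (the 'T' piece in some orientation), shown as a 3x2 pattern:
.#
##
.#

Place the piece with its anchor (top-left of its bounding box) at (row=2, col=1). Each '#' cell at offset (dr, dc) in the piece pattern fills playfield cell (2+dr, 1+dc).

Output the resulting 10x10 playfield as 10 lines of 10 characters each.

Fill (2+0,1+1) = (2,2)
Fill (2+1,1+0) = (3,1)
Fill (2+1,1+1) = (3,2)
Fill (2+2,1+1) = (4,2)

Answer: ..........
..##......
..#.......
.##......#
..#....#..
......#...
#...###..#
....#..#..
.#..#...##
##.#...#.#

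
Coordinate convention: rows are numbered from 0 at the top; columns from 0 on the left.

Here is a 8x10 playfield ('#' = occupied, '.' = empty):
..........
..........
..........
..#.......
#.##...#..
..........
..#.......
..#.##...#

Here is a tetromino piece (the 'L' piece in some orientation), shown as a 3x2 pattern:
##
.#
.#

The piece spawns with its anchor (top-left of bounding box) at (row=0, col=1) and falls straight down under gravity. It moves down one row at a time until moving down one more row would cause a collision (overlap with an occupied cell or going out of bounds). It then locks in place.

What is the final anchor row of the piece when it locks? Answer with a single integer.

Answer: 0

Derivation:
Spawn at (row=0, col=1). Try each row:
  row 0: fits
  row 1: blocked -> lock at row 0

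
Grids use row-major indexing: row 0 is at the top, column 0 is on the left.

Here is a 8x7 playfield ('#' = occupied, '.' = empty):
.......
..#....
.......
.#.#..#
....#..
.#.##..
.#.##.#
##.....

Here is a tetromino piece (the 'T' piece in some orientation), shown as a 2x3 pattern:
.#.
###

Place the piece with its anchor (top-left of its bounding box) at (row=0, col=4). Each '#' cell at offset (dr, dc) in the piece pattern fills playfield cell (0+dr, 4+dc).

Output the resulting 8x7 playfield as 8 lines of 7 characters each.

Fill (0+0,4+1) = (0,5)
Fill (0+1,4+0) = (1,4)
Fill (0+1,4+1) = (1,5)
Fill (0+1,4+2) = (1,6)

Answer: .....#.
..#.###
.......
.#.#..#
....#..
.#.##..
.#.##.#
##.....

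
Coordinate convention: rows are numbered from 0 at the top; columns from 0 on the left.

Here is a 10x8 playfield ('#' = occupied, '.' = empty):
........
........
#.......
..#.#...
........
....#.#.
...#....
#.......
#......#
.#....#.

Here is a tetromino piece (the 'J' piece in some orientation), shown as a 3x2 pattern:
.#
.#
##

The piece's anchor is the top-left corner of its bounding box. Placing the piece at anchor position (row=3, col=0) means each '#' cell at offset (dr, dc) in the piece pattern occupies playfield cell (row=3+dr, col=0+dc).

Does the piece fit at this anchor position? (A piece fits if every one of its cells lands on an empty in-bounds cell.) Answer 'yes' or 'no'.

Check each piece cell at anchor (3, 0):
  offset (0,1) -> (3,1): empty -> OK
  offset (1,1) -> (4,1): empty -> OK
  offset (2,0) -> (5,0): empty -> OK
  offset (2,1) -> (5,1): empty -> OK
All cells valid: yes

Answer: yes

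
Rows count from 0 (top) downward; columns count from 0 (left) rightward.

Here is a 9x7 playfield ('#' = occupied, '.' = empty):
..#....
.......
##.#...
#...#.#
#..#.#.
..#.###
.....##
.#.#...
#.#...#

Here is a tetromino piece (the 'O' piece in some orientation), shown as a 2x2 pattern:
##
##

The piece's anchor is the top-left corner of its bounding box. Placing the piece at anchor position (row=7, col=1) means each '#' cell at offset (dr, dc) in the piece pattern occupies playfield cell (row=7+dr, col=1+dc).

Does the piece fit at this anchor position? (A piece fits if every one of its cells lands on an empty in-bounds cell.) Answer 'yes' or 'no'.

Answer: no

Derivation:
Check each piece cell at anchor (7, 1):
  offset (0,0) -> (7,1): occupied ('#') -> FAIL
  offset (0,1) -> (7,2): empty -> OK
  offset (1,0) -> (8,1): empty -> OK
  offset (1,1) -> (8,2): occupied ('#') -> FAIL
All cells valid: no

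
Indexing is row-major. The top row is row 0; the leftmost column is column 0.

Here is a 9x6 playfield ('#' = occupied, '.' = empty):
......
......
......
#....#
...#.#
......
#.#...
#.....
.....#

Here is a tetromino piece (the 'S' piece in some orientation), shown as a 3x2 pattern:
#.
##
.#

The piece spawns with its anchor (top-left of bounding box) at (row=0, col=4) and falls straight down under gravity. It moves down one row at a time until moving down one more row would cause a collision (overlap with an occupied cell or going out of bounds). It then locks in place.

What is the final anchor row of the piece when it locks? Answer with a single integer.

Answer: 0

Derivation:
Spawn at (row=0, col=4). Try each row:
  row 0: fits
  row 1: blocked -> lock at row 0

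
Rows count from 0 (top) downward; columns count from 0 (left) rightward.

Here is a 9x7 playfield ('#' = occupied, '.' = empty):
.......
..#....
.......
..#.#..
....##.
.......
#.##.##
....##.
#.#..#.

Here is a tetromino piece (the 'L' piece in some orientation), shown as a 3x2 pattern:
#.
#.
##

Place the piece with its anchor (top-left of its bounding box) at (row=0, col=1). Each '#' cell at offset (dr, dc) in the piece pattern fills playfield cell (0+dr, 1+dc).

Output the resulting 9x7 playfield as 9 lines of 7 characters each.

Fill (0+0,1+0) = (0,1)
Fill (0+1,1+0) = (1,1)
Fill (0+2,1+0) = (2,1)
Fill (0+2,1+1) = (2,2)

Answer: .#.....
.##....
.##....
..#.#..
....##.
.......
#.##.##
....##.
#.#..#.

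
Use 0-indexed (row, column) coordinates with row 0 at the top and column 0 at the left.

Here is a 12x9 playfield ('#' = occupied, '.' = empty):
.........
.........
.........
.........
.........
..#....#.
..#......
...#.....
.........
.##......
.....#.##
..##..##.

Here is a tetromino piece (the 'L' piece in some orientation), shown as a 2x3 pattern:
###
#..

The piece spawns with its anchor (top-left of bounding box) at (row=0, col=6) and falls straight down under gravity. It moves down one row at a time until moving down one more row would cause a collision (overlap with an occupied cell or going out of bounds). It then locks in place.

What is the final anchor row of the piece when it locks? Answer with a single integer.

Answer: 4

Derivation:
Spawn at (row=0, col=6). Try each row:
  row 0: fits
  row 1: fits
  row 2: fits
  row 3: fits
  row 4: fits
  row 5: blocked -> lock at row 4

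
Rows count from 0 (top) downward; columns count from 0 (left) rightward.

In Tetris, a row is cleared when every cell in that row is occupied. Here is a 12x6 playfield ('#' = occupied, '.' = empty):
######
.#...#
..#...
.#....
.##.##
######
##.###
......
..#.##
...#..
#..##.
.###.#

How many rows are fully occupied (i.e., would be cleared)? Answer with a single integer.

Check each row:
  row 0: 0 empty cells -> FULL (clear)
  row 1: 4 empty cells -> not full
  row 2: 5 empty cells -> not full
  row 3: 5 empty cells -> not full
  row 4: 2 empty cells -> not full
  row 5: 0 empty cells -> FULL (clear)
  row 6: 1 empty cell -> not full
  row 7: 6 empty cells -> not full
  row 8: 3 empty cells -> not full
  row 9: 5 empty cells -> not full
  row 10: 3 empty cells -> not full
  row 11: 2 empty cells -> not full
Total rows cleared: 2

Answer: 2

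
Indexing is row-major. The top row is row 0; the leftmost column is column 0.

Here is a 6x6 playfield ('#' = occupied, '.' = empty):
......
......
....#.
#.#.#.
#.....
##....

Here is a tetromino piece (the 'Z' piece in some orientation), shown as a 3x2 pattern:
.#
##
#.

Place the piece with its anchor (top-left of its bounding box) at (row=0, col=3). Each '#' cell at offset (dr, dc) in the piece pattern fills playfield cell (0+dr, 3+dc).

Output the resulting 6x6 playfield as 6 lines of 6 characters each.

Fill (0+0,3+1) = (0,4)
Fill (0+1,3+0) = (1,3)
Fill (0+1,3+1) = (1,4)
Fill (0+2,3+0) = (2,3)

Answer: ....#.
...##.
...##.
#.#.#.
#.....
##....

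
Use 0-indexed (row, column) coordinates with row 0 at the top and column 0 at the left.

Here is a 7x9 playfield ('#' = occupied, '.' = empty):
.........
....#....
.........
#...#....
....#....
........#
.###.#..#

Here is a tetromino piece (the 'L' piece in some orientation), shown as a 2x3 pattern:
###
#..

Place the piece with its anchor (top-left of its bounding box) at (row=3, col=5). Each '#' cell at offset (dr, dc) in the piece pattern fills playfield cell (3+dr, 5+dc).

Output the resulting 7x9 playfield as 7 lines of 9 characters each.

Answer: .........
....#....
.........
#...####.
....##...
........#
.###.#..#

Derivation:
Fill (3+0,5+0) = (3,5)
Fill (3+0,5+1) = (3,6)
Fill (3+0,5+2) = (3,7)
Fill (3+1,5+0) = (4,5)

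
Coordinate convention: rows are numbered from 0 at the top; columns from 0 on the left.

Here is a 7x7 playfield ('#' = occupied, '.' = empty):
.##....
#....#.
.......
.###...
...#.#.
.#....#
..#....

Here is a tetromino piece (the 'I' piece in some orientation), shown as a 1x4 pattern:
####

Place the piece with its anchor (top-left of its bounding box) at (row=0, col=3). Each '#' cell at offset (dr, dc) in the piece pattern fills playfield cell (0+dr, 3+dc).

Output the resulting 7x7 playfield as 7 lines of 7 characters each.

Fill (0+0,3+0) = (0,3)
Fill (0+0,3+1) = (0,4)
Fill (0+0,3+2) = (0,5)
Fill (0+0,3+3) = (0,6)

Answer: .######
#....#.
.......
.###...
...#.#.
.#....#
..#....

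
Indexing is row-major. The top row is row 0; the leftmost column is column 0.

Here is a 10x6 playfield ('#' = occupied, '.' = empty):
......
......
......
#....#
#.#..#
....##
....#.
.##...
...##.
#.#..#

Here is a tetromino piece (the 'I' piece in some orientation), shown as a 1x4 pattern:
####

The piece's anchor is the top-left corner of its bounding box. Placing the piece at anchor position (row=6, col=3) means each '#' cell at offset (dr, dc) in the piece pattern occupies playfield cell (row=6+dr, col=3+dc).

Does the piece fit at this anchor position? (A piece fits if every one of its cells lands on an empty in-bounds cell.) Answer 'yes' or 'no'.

Check each piece cell at anchor (6, 3):
  offset (0,0) -> (6,3): empty -> OK
  offset (0,1) -> (6,4): occupied ('#') -> FAIL
  offset (0,2) -> (6,5): empty -> OK
  offset (0,3) -> (6,6): out of bounds -> FAIL
All cells valid: no

Answer: no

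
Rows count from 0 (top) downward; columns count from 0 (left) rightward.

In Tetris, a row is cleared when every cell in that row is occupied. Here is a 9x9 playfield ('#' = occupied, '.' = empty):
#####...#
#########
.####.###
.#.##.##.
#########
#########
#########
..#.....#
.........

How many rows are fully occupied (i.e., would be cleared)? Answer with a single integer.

Check each row:
  row 0: 3 empty cells -> not full
  row 1: 0 empty cells -> FULL (clear)
  row 2: 2 empty cells -> not full
  row 3: 4 empty cells -> not full
  row 4: 0 empty cells -> FULL (clear)
  row 5: 0 empty cells -> FULL (clear)
  row 6: 0 empty cells -> FULL (clear)
  row 7: 7 empty cells -> not full
  row 8: 9 empty cells -> not full
Total rows cleared: 4

Answer: 4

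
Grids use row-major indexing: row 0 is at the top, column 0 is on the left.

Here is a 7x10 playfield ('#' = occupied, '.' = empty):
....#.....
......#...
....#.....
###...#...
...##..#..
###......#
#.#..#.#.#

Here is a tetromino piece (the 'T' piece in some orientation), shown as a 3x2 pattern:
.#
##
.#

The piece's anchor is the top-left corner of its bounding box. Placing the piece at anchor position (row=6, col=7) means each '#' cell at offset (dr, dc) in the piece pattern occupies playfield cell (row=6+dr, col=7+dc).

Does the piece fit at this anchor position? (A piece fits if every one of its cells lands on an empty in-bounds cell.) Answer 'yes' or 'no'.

Check each piece cell at anchor (6, 7):
  offset (0,1) -> (6,8): empty -> OK
  offset (1,0) -> (7,7): out of bounds -> FAIL
  offset (1,1) -> (7,8): out of bounds -> FAIL
  offset (2,1) -> (8,8): out of bounds -> FAIL
All cells valid: no

Answer: no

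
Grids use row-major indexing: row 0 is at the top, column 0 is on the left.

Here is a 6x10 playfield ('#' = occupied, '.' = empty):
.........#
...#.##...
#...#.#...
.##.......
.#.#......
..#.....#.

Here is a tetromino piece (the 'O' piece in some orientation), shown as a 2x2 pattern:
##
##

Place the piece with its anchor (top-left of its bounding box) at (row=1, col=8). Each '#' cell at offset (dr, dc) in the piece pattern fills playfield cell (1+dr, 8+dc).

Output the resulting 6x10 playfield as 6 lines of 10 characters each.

Fill (1+0,8+0) = (1,8)
Fill (1+0,8+1) = (1,9)
Fill (1+1,8+0) = (2,8)
Fill (1+1,8+1) = (2,9)

Answer: .........#
...#.##.##
#...#.#.##
.##.......
.#.#......
..#.....#.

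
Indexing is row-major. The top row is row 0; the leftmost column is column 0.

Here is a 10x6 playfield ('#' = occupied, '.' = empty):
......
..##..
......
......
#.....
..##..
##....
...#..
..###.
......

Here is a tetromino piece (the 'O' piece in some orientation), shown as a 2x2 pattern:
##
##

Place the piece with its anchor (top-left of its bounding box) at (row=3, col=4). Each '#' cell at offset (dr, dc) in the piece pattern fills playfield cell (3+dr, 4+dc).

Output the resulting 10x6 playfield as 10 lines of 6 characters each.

Answer: ......
..##..
......
....##
#...##
..##..
##....
...#..
..###.
......

Derivation:
Fill (3+0,4+0) = (3,4)
Fill (3+0,4+1) = (3,5)
Fill (3+1,4+0) = (4,4)
Fill (3+1,4+1) = (4,5)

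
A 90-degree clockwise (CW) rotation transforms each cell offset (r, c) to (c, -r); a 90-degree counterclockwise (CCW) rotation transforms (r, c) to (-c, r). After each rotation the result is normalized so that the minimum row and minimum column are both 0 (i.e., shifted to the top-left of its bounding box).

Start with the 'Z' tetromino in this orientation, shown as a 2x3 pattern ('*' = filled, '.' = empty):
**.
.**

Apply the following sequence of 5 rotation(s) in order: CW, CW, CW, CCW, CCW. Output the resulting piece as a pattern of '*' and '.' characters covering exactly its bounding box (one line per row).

Start:
**.
.**
After rotation 1 (CW):
.*
**
*.
After rotation 2 (CW):
**.
.**
After rotation 3 (CW):
.*
**
*.
After rotation 4 (CCW):
**.
.**
After rotation 5 (CCW):
.*
**
*.

Answer: .*
**
*.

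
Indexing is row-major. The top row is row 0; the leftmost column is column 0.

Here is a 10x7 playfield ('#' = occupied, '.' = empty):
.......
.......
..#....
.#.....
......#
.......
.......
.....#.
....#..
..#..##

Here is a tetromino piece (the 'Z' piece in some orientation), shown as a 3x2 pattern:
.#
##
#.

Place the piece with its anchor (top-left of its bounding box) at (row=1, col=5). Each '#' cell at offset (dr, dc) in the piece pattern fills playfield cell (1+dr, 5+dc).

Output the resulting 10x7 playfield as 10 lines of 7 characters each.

Fill (1+0,5+1) = (1,6)
Fill (1+1,5+0) = (2,5)
Fill (1+1,5+1) = (2,6)
Fill (1+2,5+0) = (3,5)

Answer: .......
......#
..#..##
.#...#.
......#
.......
.......
.....#.
....#..
..#..##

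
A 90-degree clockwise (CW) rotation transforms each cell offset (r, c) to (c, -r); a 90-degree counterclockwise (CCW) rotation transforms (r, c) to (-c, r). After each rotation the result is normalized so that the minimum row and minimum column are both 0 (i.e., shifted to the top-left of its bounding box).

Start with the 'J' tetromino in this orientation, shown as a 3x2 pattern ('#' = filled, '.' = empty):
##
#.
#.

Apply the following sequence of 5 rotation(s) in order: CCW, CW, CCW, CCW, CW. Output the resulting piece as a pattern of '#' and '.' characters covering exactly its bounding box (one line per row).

Answer: #..
###

Derivation:
Start:
##
#.
#.
After rotation 1 (CCW):
#..
###
After rotation 2 (CW):
##
#.
#.
After rotation 3 (CCW):
#..
###
After rotation 4 (CCW):
.#
.#
##
After rotation 5 (CW):
#..
###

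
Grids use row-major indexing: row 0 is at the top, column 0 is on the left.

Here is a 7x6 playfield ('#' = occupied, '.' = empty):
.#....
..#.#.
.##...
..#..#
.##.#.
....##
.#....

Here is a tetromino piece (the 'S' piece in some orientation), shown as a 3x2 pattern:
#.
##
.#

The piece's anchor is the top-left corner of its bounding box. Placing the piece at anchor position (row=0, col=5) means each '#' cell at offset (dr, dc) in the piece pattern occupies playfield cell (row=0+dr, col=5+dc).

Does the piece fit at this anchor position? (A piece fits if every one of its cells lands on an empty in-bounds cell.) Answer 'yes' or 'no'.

Check each piece cell at anchor (0, 5):
  offset (0,0) -> (0,5): empty -> OK
  offset (1,0) -> (1,5): empty -> OK
  offset (1,1) -> (1,6): out of bounds -> FAIL
  offset (2,1) -> (2,6): out of bounds -> FAIL
All cells valid: no

Answer: no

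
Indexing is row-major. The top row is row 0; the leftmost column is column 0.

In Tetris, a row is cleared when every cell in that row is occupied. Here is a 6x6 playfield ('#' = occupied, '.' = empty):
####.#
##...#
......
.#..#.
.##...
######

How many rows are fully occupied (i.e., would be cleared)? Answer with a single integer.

Answer: 1

Derivation:
Check each row:
  row 0: 1 empty cell -> not full
  row 1: 3 empty cells -> not full
  row 2: 6 empty cells -> not full
  row 3: 4 empty cells -> not full
  row 4: 4 empty cells -> not full
  row 5: 0 empty cells -> FULL (clear)
Total rows cleared: 1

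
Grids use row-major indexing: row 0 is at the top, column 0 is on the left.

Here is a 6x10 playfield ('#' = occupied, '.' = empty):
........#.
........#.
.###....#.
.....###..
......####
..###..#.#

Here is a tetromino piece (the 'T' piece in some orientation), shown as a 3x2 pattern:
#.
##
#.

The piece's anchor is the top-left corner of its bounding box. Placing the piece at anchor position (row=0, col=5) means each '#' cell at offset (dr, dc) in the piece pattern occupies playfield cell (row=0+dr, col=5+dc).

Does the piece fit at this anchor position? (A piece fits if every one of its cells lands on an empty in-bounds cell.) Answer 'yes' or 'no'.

Check each piece cell at anchor (0, 5):
  offset (0,0) -> (0,5): empty -> OK
  offset (1,0) -> (1,5): empty -> OK
  offset (1,1) -> (1,6): empty -> OK
  offset (2,0) -> (2,5): empty -> OK
All cells valid: yes

Answer: yes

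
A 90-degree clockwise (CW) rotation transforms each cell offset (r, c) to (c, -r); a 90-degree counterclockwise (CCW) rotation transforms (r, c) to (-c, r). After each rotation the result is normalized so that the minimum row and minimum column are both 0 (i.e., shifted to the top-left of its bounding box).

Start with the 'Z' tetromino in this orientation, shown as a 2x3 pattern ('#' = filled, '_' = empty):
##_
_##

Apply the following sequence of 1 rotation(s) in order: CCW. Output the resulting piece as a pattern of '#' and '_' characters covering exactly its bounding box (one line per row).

Answer: _#
##
#_

Derivation:
Start:
##_
_##
After rotation 1 (CCW):
_#
##
#_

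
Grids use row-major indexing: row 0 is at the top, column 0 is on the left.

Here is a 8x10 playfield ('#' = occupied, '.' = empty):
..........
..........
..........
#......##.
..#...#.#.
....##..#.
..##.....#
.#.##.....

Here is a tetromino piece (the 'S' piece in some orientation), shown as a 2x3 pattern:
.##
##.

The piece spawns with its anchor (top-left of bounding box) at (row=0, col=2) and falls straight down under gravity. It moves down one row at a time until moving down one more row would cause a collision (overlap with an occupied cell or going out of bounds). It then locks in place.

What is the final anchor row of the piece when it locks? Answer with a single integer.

Spawn at (row=0, col=2). Try each row:
  row 0: fits
  row 1: fits
  row 2: fits
  row 3: blocked -> lock at row 2

Answer: 2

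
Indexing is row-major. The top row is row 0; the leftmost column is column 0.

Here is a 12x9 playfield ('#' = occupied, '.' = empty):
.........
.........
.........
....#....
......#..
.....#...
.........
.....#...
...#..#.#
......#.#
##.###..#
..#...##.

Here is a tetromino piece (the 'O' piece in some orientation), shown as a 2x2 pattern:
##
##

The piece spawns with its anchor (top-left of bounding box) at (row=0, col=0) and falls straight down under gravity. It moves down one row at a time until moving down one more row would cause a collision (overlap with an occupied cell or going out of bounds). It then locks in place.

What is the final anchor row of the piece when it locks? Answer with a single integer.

Spawn at (row=0, col=0). Try each row:
  row 0: fits
  row 1: fits
  row 2: fits
  row 3: fits
  row 4: fits
  row 5: fits
  row 6: fits
  row 7: fits
  row 8: fits
  row 9: blocked -> lock at row 8

Answer: 8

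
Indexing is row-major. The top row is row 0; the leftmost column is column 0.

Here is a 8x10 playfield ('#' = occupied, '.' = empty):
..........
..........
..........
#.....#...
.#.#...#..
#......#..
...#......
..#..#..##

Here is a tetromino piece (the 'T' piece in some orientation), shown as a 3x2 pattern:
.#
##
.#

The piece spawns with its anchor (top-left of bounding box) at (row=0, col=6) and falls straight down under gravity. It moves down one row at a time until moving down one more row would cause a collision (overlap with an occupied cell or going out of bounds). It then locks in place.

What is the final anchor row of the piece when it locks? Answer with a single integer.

Spawn at (row=0, col=6). Try each row:
  row 0: fits
  row 1: fits
  row 2: blocked -> lock at row 1

Answer: 1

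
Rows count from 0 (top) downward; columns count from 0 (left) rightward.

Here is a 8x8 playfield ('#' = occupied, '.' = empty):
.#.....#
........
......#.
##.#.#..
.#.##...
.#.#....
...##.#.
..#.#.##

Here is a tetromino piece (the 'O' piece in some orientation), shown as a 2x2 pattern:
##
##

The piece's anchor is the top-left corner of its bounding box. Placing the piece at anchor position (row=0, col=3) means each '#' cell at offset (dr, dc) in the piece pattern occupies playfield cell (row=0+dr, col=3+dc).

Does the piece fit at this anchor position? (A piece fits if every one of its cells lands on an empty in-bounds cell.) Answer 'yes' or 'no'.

Check each piece cell at anchor (0, 3):
  offset (0,0) -> (0,3): empty -> OK
  offset (0,1) -> (0,4): empty -> OK
  offset (1,0) -> (1,3): empty -> OK
  offset (1,1) -> (1,4): empty -> OK
All cells valid: yes

Answer: yes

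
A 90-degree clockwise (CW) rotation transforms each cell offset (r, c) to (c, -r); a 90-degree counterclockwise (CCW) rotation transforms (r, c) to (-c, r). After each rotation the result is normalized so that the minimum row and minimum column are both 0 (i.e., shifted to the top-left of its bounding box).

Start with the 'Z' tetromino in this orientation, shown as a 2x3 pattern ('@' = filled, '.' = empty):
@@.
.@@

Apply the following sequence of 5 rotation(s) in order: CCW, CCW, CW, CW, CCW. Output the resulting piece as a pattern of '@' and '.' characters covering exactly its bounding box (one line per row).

Start:
@@.
.@@
After rotation 1 (CCW):
.@
@@
@.
After rotation 2 (CCW):
@@.
.@@
After rotation 3 (CW):
.@
@@
@.
After rotation 4 (CW):
@@.
.@@
After rotation 5 (CCW):
.@
@@
@.

Answer: .@
@@
@.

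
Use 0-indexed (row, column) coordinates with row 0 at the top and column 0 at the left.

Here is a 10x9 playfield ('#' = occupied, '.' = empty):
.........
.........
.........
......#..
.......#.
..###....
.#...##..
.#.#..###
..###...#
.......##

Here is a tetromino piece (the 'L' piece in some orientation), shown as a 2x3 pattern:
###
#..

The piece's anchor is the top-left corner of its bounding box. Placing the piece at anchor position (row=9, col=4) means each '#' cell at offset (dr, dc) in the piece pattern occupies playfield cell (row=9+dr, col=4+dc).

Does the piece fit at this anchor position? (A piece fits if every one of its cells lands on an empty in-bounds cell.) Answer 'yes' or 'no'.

Answer: no

Derivation:
Check each piece cell at anchor (9, 4):
  offset (0,0) -> (9,4): empty -> OK
  offset (0,1) -> (9,5): empty -> OK
  offset (0,2) -> (9,6): empty -> OK
  offset (1,0) -> (10,4): out of bounds -> FAIL
All cells valid: no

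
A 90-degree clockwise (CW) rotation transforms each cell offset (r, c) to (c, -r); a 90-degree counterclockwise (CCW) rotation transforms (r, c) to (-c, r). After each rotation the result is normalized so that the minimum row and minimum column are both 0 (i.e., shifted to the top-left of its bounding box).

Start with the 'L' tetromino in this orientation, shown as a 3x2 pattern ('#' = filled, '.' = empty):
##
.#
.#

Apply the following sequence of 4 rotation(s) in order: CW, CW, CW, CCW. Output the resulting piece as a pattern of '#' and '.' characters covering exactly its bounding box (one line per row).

Answer: #.
#.
##

Derivation:
Start:
##
.#
.#
After rotation 1 (CW):
..#
###
After rotation 2 (CW):
#.
#.
##
After rotation 3 (CW):
###
#..
After rotation 4 (CCW):
#.
#.
##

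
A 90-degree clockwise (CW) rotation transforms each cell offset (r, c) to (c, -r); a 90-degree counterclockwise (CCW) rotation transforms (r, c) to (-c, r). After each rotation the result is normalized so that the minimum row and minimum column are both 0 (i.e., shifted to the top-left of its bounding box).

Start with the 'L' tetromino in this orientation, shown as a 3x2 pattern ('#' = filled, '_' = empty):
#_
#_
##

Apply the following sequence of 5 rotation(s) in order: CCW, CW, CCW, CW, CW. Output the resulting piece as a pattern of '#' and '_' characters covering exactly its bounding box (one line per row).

Answer: ###
#__

Derivation:
Start:
#_
#_
##
After rotation 1 (CCW):
__#
###
After rotation 2 (CW):
#_
#_
##
After rotation 3 (CCW):
__#
###
After rotation 4 (CW):
#_
#_
##
After rotation 5 (CW):
###
#__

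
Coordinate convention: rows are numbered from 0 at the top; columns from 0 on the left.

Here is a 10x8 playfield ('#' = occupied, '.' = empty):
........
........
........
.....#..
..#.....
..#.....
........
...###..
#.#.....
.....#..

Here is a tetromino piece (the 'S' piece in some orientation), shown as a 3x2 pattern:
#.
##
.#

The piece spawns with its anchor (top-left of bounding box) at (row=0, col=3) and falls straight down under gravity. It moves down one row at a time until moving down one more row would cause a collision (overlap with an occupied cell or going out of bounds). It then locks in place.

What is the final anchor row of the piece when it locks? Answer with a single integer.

Spawn at (row=0, col=3). Try each row:
  row 0: fits
  row 1: fits
  row 2: fits
  row 3: fits
  row 4: fits
  row 5: blocked -> lock at row 4

Answer: 4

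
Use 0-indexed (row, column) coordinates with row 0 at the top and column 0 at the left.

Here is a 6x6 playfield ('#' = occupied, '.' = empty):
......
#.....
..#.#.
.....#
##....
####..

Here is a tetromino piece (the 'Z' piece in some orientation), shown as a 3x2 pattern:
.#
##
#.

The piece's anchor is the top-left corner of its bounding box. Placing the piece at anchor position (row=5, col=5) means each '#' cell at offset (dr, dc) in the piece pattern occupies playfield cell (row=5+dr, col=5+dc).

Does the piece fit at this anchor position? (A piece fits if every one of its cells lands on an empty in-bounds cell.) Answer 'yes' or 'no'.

Answer: no

Derivation:
Check each piece cell at anchor (5, 5):
  offset (0,1) -> (5,6): out of bounds -> FAIL
  offset (1,0) -> (6,5): out of bounds -> FAIL
  offset (1,1) -> (6,6): out of bounds -> FAIL
  offset (2,0) -> (7,5): out of bounds -> FAIL
All cells valid: no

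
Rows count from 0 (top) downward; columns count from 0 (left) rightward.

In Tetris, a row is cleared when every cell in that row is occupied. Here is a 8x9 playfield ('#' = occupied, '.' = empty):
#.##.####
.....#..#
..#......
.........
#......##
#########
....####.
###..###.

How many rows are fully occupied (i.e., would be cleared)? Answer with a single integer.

Check each row:
  row 0: 2 empty cells -> not full
  row 1: 7 empty cells -> not full
  row 2: 8 empty cells -> not full
  row 3: 9 empty cells -> not full
  row 4: 6 empty cells -> not full
  row 5: 0 empty cells -> FULL (clear)
  row 6: 5 empty cells -> not full
  row 7: 3 empty cells -> not full
Total rows cleared: 1

Answer: 1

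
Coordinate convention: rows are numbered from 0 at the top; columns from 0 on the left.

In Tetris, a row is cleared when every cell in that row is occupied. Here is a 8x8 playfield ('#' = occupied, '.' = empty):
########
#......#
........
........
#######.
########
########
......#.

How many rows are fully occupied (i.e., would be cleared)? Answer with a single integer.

Answer: 3

Derivation:
Check each row:
  row 0: 0 empty cells -> FULL (clear)
  row 1: 6 empty cells -> not full
  row 2: 8 empty cells -> not full
  row 3: 8 empty cells -> not full
  row 4: 1 empty cell -> not full
  row 5: 0 empty cells -> FULL (clear)
  row 6: 0 empty cells -> FULL (clear)
  row 7: 7 empty cells -> not full
Total rows cleared: 3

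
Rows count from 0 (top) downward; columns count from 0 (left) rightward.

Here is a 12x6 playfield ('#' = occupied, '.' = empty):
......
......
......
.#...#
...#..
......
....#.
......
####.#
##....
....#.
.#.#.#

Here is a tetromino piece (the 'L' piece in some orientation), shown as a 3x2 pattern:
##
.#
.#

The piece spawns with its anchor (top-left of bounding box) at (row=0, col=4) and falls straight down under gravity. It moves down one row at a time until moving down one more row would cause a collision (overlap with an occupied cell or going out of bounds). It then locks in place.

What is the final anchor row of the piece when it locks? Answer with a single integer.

Spawn at (row=0, col=4). Try each row:
  row 0: fits
  row 1: blocked -> lock at row 0

Answer: 0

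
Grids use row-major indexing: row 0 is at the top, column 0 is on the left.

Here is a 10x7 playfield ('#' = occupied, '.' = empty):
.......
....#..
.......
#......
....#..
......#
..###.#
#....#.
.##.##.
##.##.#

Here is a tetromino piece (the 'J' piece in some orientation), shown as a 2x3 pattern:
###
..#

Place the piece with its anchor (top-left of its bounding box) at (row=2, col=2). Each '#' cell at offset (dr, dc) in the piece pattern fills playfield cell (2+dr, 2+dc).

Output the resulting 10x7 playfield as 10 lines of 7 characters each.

Answer: .......
....#..
..###..
#...#..
....#..
......#
..###.#
#....#.
.##.##.
##.##.#

Derivation:
Fill (2+0,2+0) = (2,2)
Fill (2+0,2+1) = (2,3)
Fill (2+0,2+2) = (2,4)
Fill (2+1,2+2) = (3,4)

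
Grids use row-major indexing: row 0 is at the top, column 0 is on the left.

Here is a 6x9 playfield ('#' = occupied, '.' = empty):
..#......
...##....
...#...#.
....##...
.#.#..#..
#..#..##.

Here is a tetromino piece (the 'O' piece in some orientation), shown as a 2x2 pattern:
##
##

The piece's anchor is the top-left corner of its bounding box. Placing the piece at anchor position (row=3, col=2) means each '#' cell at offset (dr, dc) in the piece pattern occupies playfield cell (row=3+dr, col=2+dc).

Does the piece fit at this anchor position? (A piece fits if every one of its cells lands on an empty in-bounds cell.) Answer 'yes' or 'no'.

Answer: no

Derivation:
Check each piece cell at anchor (3, 2):
  offset (0,0) -> (3,2): empty -> OK
  offset (0,1) -> (3,3): empty -> OK
  offset (1,0) -> (4,2): empty -> OK
  offset (1,1) -> (4,3): occupied ('#') -> FAIL
All cells valid: no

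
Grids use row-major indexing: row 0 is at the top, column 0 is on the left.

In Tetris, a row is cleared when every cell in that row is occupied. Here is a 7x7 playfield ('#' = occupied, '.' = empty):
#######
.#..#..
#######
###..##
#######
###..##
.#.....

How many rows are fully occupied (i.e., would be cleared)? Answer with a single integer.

Answer: 3

Derivation:
Check each row:
  row 0: 0 empty cells -> FULL (clear)
  row 1: 5 empty cells -> not full
  row 2: 0 empty cells -> FULL (clear)
  row 3: 2 empty cells -> not full
  row 4: 0 empty cells -> FULL (clear)
  row 5: 2 empty cells -> not full
  row 6: 6 empty cells -> not full
Total rows cleared: 3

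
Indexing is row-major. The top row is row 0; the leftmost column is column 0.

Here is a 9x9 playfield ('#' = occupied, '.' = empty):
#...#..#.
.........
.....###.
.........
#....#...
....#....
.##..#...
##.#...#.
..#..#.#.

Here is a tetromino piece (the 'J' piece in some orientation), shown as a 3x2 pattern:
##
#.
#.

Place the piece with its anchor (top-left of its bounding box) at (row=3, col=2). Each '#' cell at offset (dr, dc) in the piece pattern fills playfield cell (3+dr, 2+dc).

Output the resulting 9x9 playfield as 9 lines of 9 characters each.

Answer: #...#..#.
.........
.....###.
..##.....
#.#..#...
..#.#....
.##..#...
##.#...#.
..#..#.#.

Derivation:
Fill (3+0,2+0) = (3,2)
Fill (3+0,2+1) = (3,3)
Fill (3+1,2+0) = (4,2)
Fill (3+2,2+0) = (5,2)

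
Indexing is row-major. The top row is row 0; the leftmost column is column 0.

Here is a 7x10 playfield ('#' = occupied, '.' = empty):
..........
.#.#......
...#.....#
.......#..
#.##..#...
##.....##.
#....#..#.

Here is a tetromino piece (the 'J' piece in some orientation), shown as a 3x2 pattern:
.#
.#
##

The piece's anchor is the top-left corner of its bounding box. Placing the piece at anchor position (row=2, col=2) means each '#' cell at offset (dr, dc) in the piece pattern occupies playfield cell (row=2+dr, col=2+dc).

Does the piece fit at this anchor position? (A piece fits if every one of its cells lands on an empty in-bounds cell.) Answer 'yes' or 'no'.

Check each piece cell at anchor (2, 2):
  offset (0,1) -> (2,3): occupied ('#') -> FAIL
  offset (1,1) -> (3,3): empty -> OK
  offset (2,0) -> (4,2): occupied ('#') -> FAIL
  offset (2,1) -> (4,3): occupied ('#') -> FAIL
All cells valid: no

Answer: no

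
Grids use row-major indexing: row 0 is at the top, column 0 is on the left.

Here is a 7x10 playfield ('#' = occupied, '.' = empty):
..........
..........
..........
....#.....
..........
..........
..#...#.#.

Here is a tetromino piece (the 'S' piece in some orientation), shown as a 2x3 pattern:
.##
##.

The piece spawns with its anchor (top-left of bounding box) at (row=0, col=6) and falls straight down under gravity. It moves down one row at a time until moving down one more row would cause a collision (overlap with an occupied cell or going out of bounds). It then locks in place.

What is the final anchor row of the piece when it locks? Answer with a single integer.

Spawn at (row=0, col=6). Try each row:
  row 0: fits
  row 1: fits
  row 2: fits
  row 3: fits
  row 4: fits
  row 5: blocked -> lock at row 4

Answer: 4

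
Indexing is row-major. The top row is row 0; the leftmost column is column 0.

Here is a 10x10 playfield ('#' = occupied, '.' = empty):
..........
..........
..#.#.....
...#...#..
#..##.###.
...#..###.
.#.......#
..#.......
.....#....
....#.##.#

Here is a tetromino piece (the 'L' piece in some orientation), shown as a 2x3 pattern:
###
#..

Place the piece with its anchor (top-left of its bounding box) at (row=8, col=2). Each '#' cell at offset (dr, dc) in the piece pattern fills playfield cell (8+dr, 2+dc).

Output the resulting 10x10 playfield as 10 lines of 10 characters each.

Fill (8+0,2+0) = (8,2)
Fill (8+0,2+1) = (8,3)
Fill (8+0,2+2) = (8,4)
Fill (8+1,2+0) = (9,2)

Answer: ..........
..........
..#.#.....
...#...#..
#..##.###.
...#..###.
.#.......#
..#.......
..####....
..#.#.##.#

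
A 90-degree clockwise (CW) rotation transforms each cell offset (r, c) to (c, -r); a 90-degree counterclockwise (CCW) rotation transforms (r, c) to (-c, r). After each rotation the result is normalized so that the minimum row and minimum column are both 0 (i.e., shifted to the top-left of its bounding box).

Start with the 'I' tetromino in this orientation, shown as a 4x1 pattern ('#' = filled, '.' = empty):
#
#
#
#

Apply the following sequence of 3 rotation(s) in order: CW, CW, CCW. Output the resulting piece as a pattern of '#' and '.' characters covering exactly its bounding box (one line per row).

Start:
#
#
#
#
After rotation 1 (CW):
####
After rotation 2 (CW):
#
#
#
#
After rotation 3 (CCW):
####

Answer: ####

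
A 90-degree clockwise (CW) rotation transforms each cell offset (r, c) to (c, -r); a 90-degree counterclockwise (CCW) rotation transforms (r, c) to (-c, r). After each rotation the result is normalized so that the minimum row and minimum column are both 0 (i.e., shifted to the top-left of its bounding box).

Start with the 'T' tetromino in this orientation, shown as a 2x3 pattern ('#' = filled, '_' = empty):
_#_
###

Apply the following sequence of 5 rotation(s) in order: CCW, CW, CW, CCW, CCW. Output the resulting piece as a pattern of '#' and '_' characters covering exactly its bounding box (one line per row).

Answer: _#
##
_#

Derivation:
Start:
_#_
###
After rotation 1 (CCW):
_#
##
_#
After rotation 2 (CW):
_#_
###
After rotation 3 (CW):
#_
##
#_
After rotation 4 (CCW):
_#_
###
After rotation 5 (CCW):
_#
##
_#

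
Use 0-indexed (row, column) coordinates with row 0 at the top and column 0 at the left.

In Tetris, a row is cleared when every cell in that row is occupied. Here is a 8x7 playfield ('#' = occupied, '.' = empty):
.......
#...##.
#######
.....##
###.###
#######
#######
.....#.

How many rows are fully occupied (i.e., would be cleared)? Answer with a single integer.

Answer: 3

Derivation:
Check each row:
  row 0: 7 empty cells -> not full
  row 1: 4 empty cells -> not full
  row 2: 0 empty cells -> FULL (clear)
  row 3: 5 empty cells -> not full
  row 4: 1 empty cell -> not full
  row 5: 0 empty cells -> FULL (clear)
  row 6: 0 empty cells -> FULL (clear)
  row 7: 6 empty cells -> not full
Total rows cleared: 3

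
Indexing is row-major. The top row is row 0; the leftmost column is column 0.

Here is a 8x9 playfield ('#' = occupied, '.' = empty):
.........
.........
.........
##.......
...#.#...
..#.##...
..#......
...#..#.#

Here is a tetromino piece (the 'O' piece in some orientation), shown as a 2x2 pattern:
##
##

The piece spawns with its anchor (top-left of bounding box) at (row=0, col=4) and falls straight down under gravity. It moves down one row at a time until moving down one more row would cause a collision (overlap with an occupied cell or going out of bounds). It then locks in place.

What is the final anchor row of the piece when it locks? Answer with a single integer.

Spawn at (row=0, col=4). Try each row:
  row 0: fits
  row 1: fits
  row 2: fits
  row 3: blocked -> lock at row 2

Answer: 2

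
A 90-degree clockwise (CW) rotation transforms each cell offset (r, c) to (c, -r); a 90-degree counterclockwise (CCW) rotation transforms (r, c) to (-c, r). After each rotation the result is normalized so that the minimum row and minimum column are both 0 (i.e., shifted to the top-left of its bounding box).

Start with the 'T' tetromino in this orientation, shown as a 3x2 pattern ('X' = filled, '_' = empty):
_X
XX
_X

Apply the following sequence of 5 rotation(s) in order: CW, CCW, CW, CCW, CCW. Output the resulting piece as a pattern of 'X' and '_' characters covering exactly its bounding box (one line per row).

Answer: XXX
_X_

Derivation:
Start:
_X
XX
_X
After rotation 1 (CW):
_X_
XXX
After rotation 2 (CCW):
_X
XX
_X
After rotation 3 (CW):
_X_
XXX
After rotation 4 (CCW):
_X
XX
_X
After rotation 5 (CCW):
XXX
_X_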